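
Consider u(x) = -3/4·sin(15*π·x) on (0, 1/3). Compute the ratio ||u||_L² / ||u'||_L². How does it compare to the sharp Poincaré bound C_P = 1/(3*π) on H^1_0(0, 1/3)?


||u||_L² / ||u'||_L² = 1/(15*π) < C_P = 1/(3*π).

u(x) = -3/4·sin(15*π·x), so u'(x) = -45*π*cos(15*π*x)/4.
Writing u(x) = A·sin(kπx/L) with A = -3/4 and k = 5, use ∫_0^L sin²(kπx/L) dx = L/2 and ∫_0^L cos²(kπx/L) dx = L/2.
u² = 9/16·sin²(15*π·x) and (u')² = 2025*π^2/16·cos²(15*π·x), and each of sin², cos² integrates to L/2 = 1/6 over (0, 1/3).
∫_0^1/3 u² dx = 3/32, so ||u||_L² = sqrt(6)/8.
∫_0^1/3 (u')² dx = 675*π^2/32, so ||u'||_L² = 15*sqrt(6)*π/8.
Ratio ||u||_L² / ||u'||_L² = 1/(15*π).
Sharp Poincaré constant on H^1_0(0, 1/3) is C_P = L/π = 1/(3*π), achieved by sin(3*π·x).
This is the k = 5 harmonic; the ratio L/(kπ) is strictly less than C_P = L/π, consistent with the sharp inequality ||u||_L² ≤ C_P ||u'||_L².


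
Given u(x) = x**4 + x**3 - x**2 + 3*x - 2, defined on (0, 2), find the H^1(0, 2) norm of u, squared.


||u||_{H^1}^2 = 235486/315

The H^1 norm (squared) on an interval (0, L) is
  ||u||_{H^1}^2 = ∫_0^L u(x)^2 dx + ∫_0^L u'(x)^2 dx.
Compute u'(x) = 4*x**3 + 3*x**2 - 2*x + 3.
Then u(x)^2 = x**8 + 2*x**7 - x**6 + 4*x**5 + 3*x**4 - 10*x**3 + 13*x**2 - 12*x + 4 and u'(x)^2 = 16*x**6 + 24*x**5 - 7*x**4 + 12*x**3 + 22*x**2 - 12*x + 9.
Integrate each monomial from 0 to 2 using ∫_0^2 c·x^n dx = c·2^(n+1)/(n+1):
  ∫_0^2 u(x)^2 dx = ∫_0^2 (x^8 + 2*x^7 - x^6 + 4*x^5 + 3*x^4 - 10*x^3 + 13*x^2 - 12*x + 4) dx. Term by term:
    ∫_0^2 x^8 dx = 512/9;  ∫_0^2 2*x^7 dx = 64;  ∫_0^2 -x^6 dx = -128/7;
    ∫_0^2 4*x^5 dx = 128/3;  ∫_0^2 3*x^4 dx = 96/5;  ∫_0^2 -10*x^3 dx = -40;
    ∫_0^2 13*x^2 dx = 104/3;  ∫_0^2 -12*x dx = -24;  ∫_0^2 4 dx = 8.
  Sum: 512/9 + 64 − 128/7 + 128/3 + 96/5 − 40 + 104/3 − 24 + 8 = 45088/315.
  ∫_0^2 u'(x)^2 dx = ∫_0^2 (16*x^6 + 24*x^5 - 7*x^4 + 12*x^3 + 22*x^2 - 12*x + 9) dx. Term by term:
    ∫_0^2 16*x^6 dx = 2048/7;  ∫_0^2 24*x^5 dx = 256;  ∫_0^2 -7*x^4 dx = -224/5;
    ∫_0^2 12*x^3 dx = 48;  ∫_0^2 22*x^2 dx = 176/3;  ∫_0^2 -12*x dx = -24;
    ∫_0^2 9 dx = 18.
  Sum: 2048/7 + 256 − 224/5 + 48 + 176/3 − 24 + 18 = 63466/105.
Adding: ||u||_{H^1}^2 = 45088/315 + 63466/105 = 235486/315.


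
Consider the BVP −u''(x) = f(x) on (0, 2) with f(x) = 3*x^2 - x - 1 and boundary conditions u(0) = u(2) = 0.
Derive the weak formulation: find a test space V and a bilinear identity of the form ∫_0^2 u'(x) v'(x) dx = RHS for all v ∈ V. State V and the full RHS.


V = H^1_0(0, 2) (so v(0) = v(2) = 0); weak form: ∫_0^2 u'v' dx = ∫_0^2 (3*x^2 - x - 1) v dx for all v ∈ V.

Multiply both sides by a test function v and integrate from 0 to 2:
  ∫_0^2 −u''(x) v(x) dx = ∫_0^2 f(x) v(x) dx.
Integrate the LHS by parts once:
  ∫_0^2 −u'' v dx = −[u'(x) v(x)]_0^2 + ∫_0^2 u'(x) v'(x) dx.
Thus ∫_0^2 u'(x) v'(x) dx = ∫_0^2 f(x) v(x) dx + [u'(x) v(x)]_0^2.
Choose V so that boundary terms are either known or forced to vanish.
u is Dirichlet: u(0) = u(2) = 0. Let V = H^1_0(0, 2); then v(0) = v(2) = 0, and [u' v]_0^2 = 0.
Weak formulation: find u (satisfying any essential BC) such that ∫_0^2 u'(x) v'(x) dx = ∫_0^2 f v dx for all v ∈ V.
Substituting f(x) = 3*x^2 - x - 1, the right-hand side is ∫_0^2 (3*x^2 - x - 1) v dx.


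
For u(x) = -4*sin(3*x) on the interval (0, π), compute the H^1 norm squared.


||u||_{H^1(0,π)}^2 = 80*π

u'(x) = -12*cos(3*x).
Expand u² and (u')² and integrate term by term on (0, π), using: for integers n ≥ 1, ∫_0^π sin²(nx) dx = ∫_0^π cos²(nx) dx = π/2; for n ≠ n', ∫_0^π sin(nx)sin(n'x) dx = ∫_0^π cos(nx)cos(n'x) dx = 0; and by product-to-sum, ∫_0^π sin(nx)cos(n'x) dx = ½∫_0^π [sin((n+n')x) + sin((n−n')x)] dx, which is 0 when n+n' is even and 2n/(n²−n'²) when n+n' is odd (it need not vanish on (0, π)).
  u² squared terms: (-4)²·∫sin(3x)² dx = 16·π/2 = 8*π.
  So ∫_0^π u² dx = 8*π.
  (u')² squared terms: (-12)²·∫cos(3x)² dx = 144·π/2 = 72*π.
  So ∫_0^π (u')² dx = 72*π.
||u||_{H^1}^2 = (8*π) + (72*π) = 80*π.


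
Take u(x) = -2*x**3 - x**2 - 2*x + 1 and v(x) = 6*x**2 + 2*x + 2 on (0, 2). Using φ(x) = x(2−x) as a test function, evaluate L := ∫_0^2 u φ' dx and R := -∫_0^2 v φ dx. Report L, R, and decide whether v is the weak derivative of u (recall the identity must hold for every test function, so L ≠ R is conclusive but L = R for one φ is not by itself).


LHS = 224/15, RHS = -224/15. No, v is not the weak derivative of u.

u(x) = -2*x**3 - x**2 - 2*x + 1, classical derivative u'(x) = -6*x**2 - 2*x - 2.
φ(x) = x(2−x), so φ'(x) = 2 - 2*x.
Note φ(0) = φ(2) = 0, so the boundary term u·φ vanishes.
LHS = ∫_0^2 u(x) φ'(x) dx = ∫_0^2 (4*x^4 - 2*x^3 + 2*x^2 - 6*x + 2) dx. Term by term:
  ∫_0^2 4*x^4 dx = 128/5;  ∫_0^2 -2*x^3 dx = -8;  ∫_0^2 2*x^2 dx = 16/3;
  ∫_0^2 -6*x dx = -12;  ∫_0^2 2 dx = 4.
Sum: 128/5 − 8 + 16/3 − 12 + 4 = 224/15.
So LHS = 224/15.
∫_0^2 v(x) φ(x) dx = ∫_0^2 (-6*x^4 + 10*x^3 + 2*x^2 + 4*x) dx. Term by term:
  ∫_0^2 -6*x^4 dx = -192/5;  ∫_0^2 10*x^3 dx = 40;  ∫_0^2 2*x^2 dx = 16/3;
  ∫_0^2 4*x dx = 8.
Sum: -192/5 + 40 + 16/3 + 8 = 224/15.
So RHS = -∫_0^2 v(x) φ(x) dx = -224/15.
LHS − RHS = 448/15 ≠ 0, so the identity fails.
(For a valid weak derivative the identity must hold for EVERY test function, in particular this one. The failure shows v is NOT the weak derivative of u.)
Correct weak derivative would be u'(x) = -6*x**2 - 2*x - 2.


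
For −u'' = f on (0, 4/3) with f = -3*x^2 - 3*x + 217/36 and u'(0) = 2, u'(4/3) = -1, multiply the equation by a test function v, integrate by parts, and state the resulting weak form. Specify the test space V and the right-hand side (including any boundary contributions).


V = H^1(0, 4/3) (v unrestricted at boundary; u is determined up to an additive constant); weak form: ∫_0^4/3 u'v' dx = ∫_0^4/3 (-3*x^2 - 3*x + 217/36) v dx − v(4/3) − 2·v(0) for all v ∈ V.

Multiply both sides by a test function v and integrate from 0 to 4/3:
  ∫_0^4/3 −u''(x) v(x) dx = ∫_0^4/3 f(x) v(x) dx.
Integrate the LHS by parts once:
  ∫_0^4/3 −u'' v dx = −[u'(x) v(x)]_0^4/3 + ∫_0^4/3 u'(x) v'(x) dx.
Thus ∫_0^4/3 u'(x) v'(x) dx = ∫_0^4/3 f(x) v(x) dx + [u'(x) v(x)]_0^4/3.
Choose V so that boundary terms are either known or forced to vanish.
u has inhomogeneous Neumann u'(0) = 2, u'(4/3) = -1. [u' v]_0^4/3 = (-1)·v(4/3) − (2)·v(0) = − v(4/3) − 2·v(0). Take V = H^1(0, 4/3); boundary term becomes part of RHS.
Weak formulation: find u (satisfying any essential BC) such that ∫_0^4/3 u'(x) v'(x) dx = ∫_0^4/3 f v dx − v(4/3) − 2·v(0) for all v ∈ V (Neumann data are natural BCs: they enter the RHS as boundary terms).
Substituting f(x) = -3*x^2 - 3*x + 217/36, the right-hand side is ∫_0^4/3 (-3*x^2 - 3*x + 217/36) v dx − v(4/3) − 2·v(0).
Compatibility check (pure Neumann): taking v ≡ 1 ∈ V gives 0 = ∫_0^4/3 f dx + (-1) − (2), i.e. ∫_0^4/3 f dx must equal u'(0) − u'(4/3) = 3. Indeed ∫_0^4/3 (-3*x^2 - 3*x + 217/36) dx = 3, so the data are compatible. The solution is then unique only up to an additive constant (fix it e.g. by requiring ∫_0^4/3 u dx = 0).


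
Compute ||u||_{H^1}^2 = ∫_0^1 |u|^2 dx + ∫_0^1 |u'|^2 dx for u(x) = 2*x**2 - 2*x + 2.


||u||_{H^1}^2 = 62/15

The H^1 norm (squared) on an interval (0, L) is
  ||u||_{H^1}^2 = ∫_0^L u(x)^2 dx + ∫_0^L u'(x)^2 dx.
Compute u'(x) = 4*x - 2.
Then u(x)^2 = 4*x**4 - 8*x**3 + 12*x**2 - 8*x + 4 and u'(x)^2 = 16*x**2 - 16*x + 4.
Integrate each monomial from 0 to 1 using ∫_0^1 c·x^n dx = c·1^(n+1)/(n+1):
  ∫_0^1 u(x)^2 dx = ∫_0^1 (4*x^4 - 8*x^3 + 12*x^2 - 8*x + 4) dx. Term by term:
    ∫_0^1 4*x^4 dx = 4/5;  ∫_0^1 -8*x^3 dx = -2;  ∫_0^1 12*x^2 dx = 4;
    ∫_0^1 -8*x dx = -4;  ∫_0^1 4 dx = 4.
  Sum: 4/5 − 2 + 4 − 4 + 4 = 14/5.
  ∫_0^1 u'(x)^2 dx = ∫_0^1 (16*x^2 - 16*x + 4) dx. Term by term:
    ∫_0^1 16*x^2 dx = 16/3;  ∫_0^1 -16*x dx = -8;  ∫_0^1 4 dx = 4.
  Sum: 16/3 − 8 + 4 = 4/3.
Adding: ||u||_{H^1}^2 = 14/5 + 4/3 = 62/15.


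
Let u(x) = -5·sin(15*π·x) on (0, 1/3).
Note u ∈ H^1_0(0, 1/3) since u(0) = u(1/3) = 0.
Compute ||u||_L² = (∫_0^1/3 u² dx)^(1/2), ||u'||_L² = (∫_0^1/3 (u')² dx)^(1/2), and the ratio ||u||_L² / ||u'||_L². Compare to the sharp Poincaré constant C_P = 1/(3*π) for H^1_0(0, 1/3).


||u||_L² / ||u'||_L² = 1/(15*π) < C_P = 1/(3*π).

u(x) = -5·sin(15*π·x), so u'(x) = -75*π*cos(15*π*x).
Writing u(x) = A·sin(kπx/L) with A = -5 and k = 5, use ∫_0^L sin²(kπx/L) dx = L/2 and ∫_0^L cos²(kπx/L) dx = L/2.
u² = 25·sin²(15*π·x) and (u')² = 5625*π^2·cos²(15*π·x), and each of sin², cos² integrates to L/2 = 1/6 over (0, 1/3).
∫_0^1/3 u² dx = 25/6, so ||u||_L² = 5*sqrt(6)/6.
∫_0^1/3 (u')² dx = 1875*π^2/2, so ||u'||_L² = 25*sqrt(6)*π/2.
Ratio ||u||_L² / ||u'||_L² = 1/(15*π).
Sharp Poincaré constant on H^1_0(0, 1/3) is C_P = L/π = 1/(3*π), achieved by sin(3*π·x).
This is the k = 5 harmonic; the ratio L/(kπ) is strictly less than C_P = L/π, consistent with the sharp inequality ||u||_L² ≤ C_P ||u'||_L².


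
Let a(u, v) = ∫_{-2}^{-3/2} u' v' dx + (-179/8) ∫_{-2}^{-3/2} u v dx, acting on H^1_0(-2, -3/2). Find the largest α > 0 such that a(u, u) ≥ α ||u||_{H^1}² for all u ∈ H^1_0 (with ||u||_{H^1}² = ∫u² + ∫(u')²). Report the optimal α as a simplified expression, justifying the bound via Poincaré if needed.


α = (-179 + 32*π^2)/(8*(1 + 4*π^2))

Coercivity of a(·,·) on H^1_0(-2, -3/2) means a(u, u) ≥ α ||u||_{H^1}² for every u ∈ H^1_0.
The interval has length L = 1/2, and Poincaré/coercivity depend only on L. Here a(u, u) = ∫(u')² + (-179/8)·∫u².
Here c = -179/8 < 0 with |c| < (π/L)² = 4*π^2, so coercivity still holds. The condition a(u,u) ≥ α||u||_{H^1}² reads (1−α)∫(u')² ≥ (α−c)∫u². Any admissible α is ≤ 1 (rapidly oscillating u have ∫u²/∫(u')² → 0), and α = 1 would force 0 ≥ (1−c)∫u², impossible since c < 1; so 1−α > 0. By the sharp Poincaré inequality on H^1_0 of an interval of length L, ∫(u')² ≥ (π/L)²∫u² with equality for the first sine mode sin(π(x−x₀)/L) (x₀ the left endpoint), so the inequality holds for all u iff (1−α)(π/L)² ≥ α − c, i.e. α ≤ ((π/L)² + c)/((π/L)² + 1) = (1 + c(L/π)²)/(1 + (L/π)²). (Direct route, valid since c ≤ 0: Poincaré gives c∫u² ≥ c(L/π)²∫(u')², so a(u,u) ≥ (1 + c(L/π)²)∫(u')², while ||u||_{H^1}² ≤ (1 + (L/π)²)∫(u')²; dividing yields the same α.) With (π/L)² = 4*π^2 and c = -179/8, the largest admissible constant is α = ((π/L)² + c)/((π/L)² + 1).
Simplifying, α = (-179 + 32*π^2)/(8*(1 + 4*π^2)).


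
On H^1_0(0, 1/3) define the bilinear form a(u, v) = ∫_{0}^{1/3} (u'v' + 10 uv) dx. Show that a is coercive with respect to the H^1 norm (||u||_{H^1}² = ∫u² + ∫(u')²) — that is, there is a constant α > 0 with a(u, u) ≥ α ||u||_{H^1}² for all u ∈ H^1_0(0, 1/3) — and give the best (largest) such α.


α = 1

Coercivity of a(·,·) on H^1_0(0, 1/3) means a(u, u) ≥ α ||u||_{H^1}² for every u ∈ H^1_0.
The interval has length L = 1/3, and Poincaré/coercivity depend only on L. Here a(u, u) = ∫(u')² + (10)·∫u².
Here c = 10 ≥ 1, so a(u,u) = ∫(u')² + c∫u² ≥ ∫(u')² + ∫u² = ||u||_{H^1}², i.e. α = 1 works. No larger α is possible: a(u,u) ≥ α||u||_{H^1}² means (1−α)∫(u')² ≥ (α−c)∫u², and for the modes u_n = sin(nπ(x−x₀)/L) (x₀ the left endpoint) one has ∫u_n²/∫(u_n')² = (L/(nπ))² → 0, so a(u_n,u_n)/||u_n||_{H^1}² → 1. Hence the optimal constant is α = 1.
Therefore α = 1.


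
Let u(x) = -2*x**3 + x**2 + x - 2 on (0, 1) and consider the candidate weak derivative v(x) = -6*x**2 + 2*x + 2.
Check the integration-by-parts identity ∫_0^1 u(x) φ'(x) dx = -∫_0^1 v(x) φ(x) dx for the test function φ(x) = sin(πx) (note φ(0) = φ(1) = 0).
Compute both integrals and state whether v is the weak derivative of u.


LHS = -24/π^3 + 2/π, RHS = -24/π^3. No, v is not the weak derivative of u.

u(x) = -2*x**3 + x**2 + x - 2, classical derivative u'(x) = -6*x**2 + 2*x + 1.
φ(x) = sin(πx), so φ'(x) = π*cos(π*x).
Note φ(0) = φ(1) = 0, so the boundary term u·φ vanishes.
LHS = ∫_0^1 u(x) φ'(x) dx = ∫_0^1 (-2*π*x^3*cos(π*x) + π*x^2*cos(π*x) + π*x*cos(π*x) - 2*π*cos(π*x)) dx. Term by term:
  ∫_0^1 -2*π*cos(π*x) dx = 0;  ∫_0^1 π*x*cos(π*x) dx = -2/π;  ∫_0^1 π*x^2*cos(π*x) dx = -2/π;
  ∫_0^1 -2*π*x^3*cos(π*x) dx = -24/π^3 + 6/π.
Sum: 0 − 2/π − 2/π + -24/π^3 + 6/π = -24/π^3 + 2/π.
So LHS = -24/π^3 + 2/π.
∫_0^1 v(x) φ(x) dx = ∫_0^1 (-6*x^2*sin(π*x) + 2*x*sin(π*x) + 2*sin(π*x)) dx. Term by term:
  ∫_0^1 2*sin(π*x) dx = 4/π;  ∫_0^1 -6*x^2*sin(π*x) dx = -6/π + 24/π^3;  ∫_0^1 2*x*sin(π*x) dx = 2/π.
Sum: 4/π + -6/π + 24/π^3 + 2/π = 24/π^3.
So RHS = -∫_0^1 v(x) φ(x) dx = -24/π^3.
LHS − RHS = 2/π ≠ 0, so the identity fails.
(For a valid weak derivative the identity must hold for EVERY test function, in particular this one. The failure shows v is NOT the weak derivative of u.)
Correct weak derivative would be u'(x) = -6*x**2 + 2*x + 1.


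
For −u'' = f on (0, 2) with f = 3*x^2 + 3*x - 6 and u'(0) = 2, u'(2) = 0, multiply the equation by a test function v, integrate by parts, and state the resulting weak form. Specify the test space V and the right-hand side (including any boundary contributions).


V = H^1(0, 2) (v unrestricted at boundary; u is determined up to an additive constant); weak form: ∫_0^2 u'v' dx = ∫_0^2 (3*x^2 + 3*x - 6) v dx − 2·v(0) for all v ∈ V.

Multiply both sides by a test function v and integrate from 0 to 2:
  ∫_0^2 −u''(x) v(x) dx = ∫_0^2 f(x) v(x) dx.
Integrate the LHS by parts once:
  ∫_0^2 −u'' v dx = −[u'(x) v(x)]_0^2 + ∫_0^2 u'(x) v'(x) dx.
Thus ∫_0^2 u'(x) v'(x) dx = ∫_0^2 f(x) v(x) dx + [u'(x) v(x)]_0^2.
Choose V so that boundary terms are either known or forced to vanish.
u has inhomogeneous Neumann u'(0) = 2, u'(2) = 0. [u' v]_0^2 = (0)·v(2) − (2)·v(0) = − 2·v(0). Take V = H^1(0, 2); boundary term becomes part of RHS.
Weak formulation: find u (satisfying any essential BC) such that ∫_0^2 u'(x) v'(x) dx = ∫_0^2 f v dx − 2·v(0) for all v ∈ V (Neumann data are natural BCs: they enter the RHS as boundary terms).
Substituting f(x) = 3*x^2 + 3*x - 6, the right-hand side is ∫_0^2 (3*x^2 + 3*x - 6) v dx − 2·v(0).
Compatibility check (pure Neumann): taking v ≡ 1 ∈ V gives 0 = ∫_0^2 f dx + (0) − (2), i.e. ∫_0^2 f dx must equal u'(0) − u'(2) = 2. Indeed ∫_0^2 (3*x^2 + 3*x - 6) dx = 2, so the data are compatible. The solution is then unique only up to an additive constant (fix it e.g. by requiring ∫_0^2 u dx = 0).


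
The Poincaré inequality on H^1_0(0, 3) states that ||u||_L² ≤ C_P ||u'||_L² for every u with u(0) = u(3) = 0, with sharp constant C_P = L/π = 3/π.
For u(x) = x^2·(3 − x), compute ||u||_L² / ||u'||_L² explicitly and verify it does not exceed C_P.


||u||_L² / ||u'||_L² = 3*sqrt(14)/14 < C_P = 3/π.

u(x) = x^2·(3 − x), so u'(x) = 3*x*(2 - x).
u(x) = x^2·(3 − x) vanishes at x = 0 and x = 3, so u ∈ H^1_0(0, 3). Differentiate via the product rule and integrate the resulting polynomials term by term.
  ∫_0^3 u² dx = ∫_0^3 (x^6 - 6*x^5 + 9*x^4) dx. Term by term:
    ∫_0^3 x^6 dx = 2187/7;  ∫_0^3 -6*x^5 dx = -729;  ∫_0^3 9*x^4 dx = 2187/5.
  Sum: 2187/7 − 729 + 2187/5 = 729/35.
  ∫_0^3 (u')² dx = ∫_0^3 (9*x^4 - 36*x^3 + 36*x^2) dx. Term by term:
    ∫_0^3 9*x^4 dx = 2187/5;  ∫_0^3 -36*x^3 dx = -729;  ∫_0^3 36*x^2 dx = 324.
  Sum: 2187/5 − 729 + 324 = 162/5.
∫_0^3 u² dx = 729/35, so ||u||_L² = 27*sqrt(35)/35.
∫_0^3 (u')² dx = 162/5, so ||u'||_L² = 9*sqrt(10)/5.
Ratio ||u||_L² / ||u'||_L² = 3*sqrt(14)/14.
Sharp Poincaré constant on H^1_0(0, 3) is C_P = L/π = 3/π, achieved by sin(π/3·x).
A polynomial bump cannot attain the sharp Poincaré constant (only the first sine eigenfunction does), so the ratio is strictly less than C_P, consistent with ||u||_L² ≤ C_P ||u'||_L².


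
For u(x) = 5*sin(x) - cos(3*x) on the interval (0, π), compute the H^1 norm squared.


||u||_{H^1(0,π)}^2 = 30*π

u'(x) = 3*sin(3*x) + 5*cos(x).
Expand u² and (u')² and integrate term by term on (0, π), using: for integers n ≥ 1, ∫_0^π sin²(nx) dx = ∫_0^π cos²(nx) dx = π/2; for n ≠ n', ∫_0^π sin(nx)sin(n'x) dx = ∫_0^π cos(nx)cos(n'x) dx = 0; and by product-to-sum, ∫_0^π sin(nx)cos(n'x) dx = ½∫_0^π [sin((n+n')x) + sin((n−n')x)] dx, which is 0 when n+n' is even and 2n/(n²−n'²) when n+n' is odd (it need not vanish on (0, π)).
  u² squared terms: (-1)²·∫cos(3x)² dx = 1·π/2 = π/2;  (5)²·∫sin(x)² dx = 25·π/2 = 25*π/2.
  u² cross terms: 2·(-1)·(5)·∫cos(3x)·sin(x) dx = -10·(0) = 0.
  So ∫_0^π u² dx = π/2 + 25*π/2 + 0 = 13*π.
  (u')² squared terms: (3)²·∫sin(3x)² dx = 9·π/2 = 9*π/2;  (5)²·∫cos(x)² dx = 25·π/2 = 25*π/2.
  (u')² cross terms: 2·(3)·(5)·∫sin(3x)·cos(x) dx = 30·(0) = 0.
  So ∫_0^π (u')² dx = 9*π/2 + 25*π/2 + 0 = 17*π.
||u||_{H^1}^2 = (13*π) + (17*π) = 30*π.


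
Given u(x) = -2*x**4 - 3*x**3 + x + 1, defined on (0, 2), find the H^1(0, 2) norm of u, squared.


||u||_{H^1}^2 = 1187176/315

The H^1 norm (squared) on an interval (0, L) is
  ||u||_{H^1}^2 = ∫_0^L u(x)^2 dx + ∫_0^L u'(x)^2 dx.
Compute u'(x) = -8*x**3 - 9*x**2 + 1.
Then u(x)^2 = 4*x**8 + 12*x**7 + 9*x**6 - 4*x**5 - 10*x**4 - 6*x**3 + x**2 + 2*x + 1 and u'(x)^2 = 64*x**6 + 144*x**5 + 81*x**4 - 16*x**3 - 18*x**2 + 1.
Integrate each monomial from 0 to 2 using ∫_0^2 c·x^n dx = c·2^(n+1)/(n+1):
  ∫_0^2 u(x)^2 dx = ∫_0^2 (4*x^8 + 12*x^7 + 9*x^6 - 4*x^5 - 10*x^4 - 6*x^3 + x^2 + 2*x + 1) dx. Term by term:
    ∫_0^2 4*x^8 dx = 2048/9;  ∫_0^2 12*x^7 dx = 384;  ∫_0^2 9*x^6 dx = 1152/7;
    ∫_0^2 -4*x^5 dx = -128/3;  ∫_0^2 -10*x^4 dx = -64;  ∫_0^2 -6*x^3 dx = -24;
    ∫_0^2 x^2 dx = 8/3;  ∫_0^2 2*x dx = 4;  ∫_0^2 1 dx = 2.
  Sum: 2048/9 + 384 + 1152/7 − 128/3 − 64 − 24 + 8/3 + 4 + 2 = 41210/63.
  ∫_0^2 u'(x)^2 dx = ∫_0^2 (64*x^6 + 144*x^5 + 81*x^4 - 16*x^3 - 18*x^2 + 1) dx. Term by term:
    ∫_0^2 64*x^6 dx = 8192/7;  ∫_0^2 144*x^5 dx = 1536;  ∫_0^2 81*x^4 dx = 2592/5;
    ∫_0^2 -16*x^3 dx = -64;  ∫_0^2 -18*x^2 dx = -48;  ∫_0^2 1 dx = 2.
  Sum: 8192/7 + 1536 + 2592/5 − 64 − 48 + 2 = 109014/35.
Adding: ||u||_{H^1}^2 = 41210/63 + 109014/35 = 1187176/315.


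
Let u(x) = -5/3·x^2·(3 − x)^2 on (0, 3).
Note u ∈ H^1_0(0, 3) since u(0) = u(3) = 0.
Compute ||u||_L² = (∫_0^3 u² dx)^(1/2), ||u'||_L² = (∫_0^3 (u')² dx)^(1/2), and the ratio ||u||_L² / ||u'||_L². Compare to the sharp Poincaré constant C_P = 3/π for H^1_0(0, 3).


||u||_L² / ||u'||_L² = sqrt(3)/2 < C_P = 3/π.

u(x) = -5/3·x^2·(3 − x)^2, so u'(x) = 10*x*(x*(3 - x) - (x - 3)^2)/3.
u(x) = -5/3·x^2·(3 − x)^2 vanishes at x = 0 and x = 3, so u ∈ H^1_0(0, 3). Differentiate via the product rule and integrate the resulting polynomials term by term.
  ∫_0^3 u² dx = ∫_0^3 (25*x^8/9 - 100*x^7/3 + 150*x^6 - 300*x^5 + 225*x^4) dx. Term by term:
    ∫_0^3 25*x^8/9 dx = 6075;  ∫_0^3 -100*x^7/3 dx = -54675/2;  ∫_0^3 150*x^6 dx = 328050/7;
    ∫_0^3 -300*x^5 dx = -36450;  ∫_0^3 225*x^4 dx = 10935.
  Sum: 6075 − 54675/2 + 328050/7 − 36450 + 10935 = 1215/14.
  ∫_0^3 (u')² dx = ∫_0^3 (400*x^6/9 - 400*x^5 + 1300*x^4 - 1800*x^3 + 900*x^2) dx. Term by term:
    ∫_0^3 400*x^6/9 dx = 97200/7;  ∫_0^3 -400*x^5 dx = -48600;  ∫_0^3 1300*x^4 dx = 63180;
    ∫_0^3 -1800*x^3 dx = -36450;  ∫_0^3 900*x^2 dx = 8100.
  Sum: 97200/7 − 48600 + 63180 − 36450 + 8100 = 810/7.
∫_0^3 u² dx = 1215/14, so ||u||_L² = 9*sqrt(210)/14.
∫_0^3 (u')² dx = 810/7, so ||u'||_L² = 9*sqrt(70)/7.
Ratio ||u||_L² / ||u'||_L² = sqrt(3)/2.
Sharp Poincaré constant on H^1_0(0, 3) is C_P = L/π = 3/π, achieved by sin(π/3·x).
A polynomial bump cannot attain the sharp Poincaré constant (only the first sine eigenfunction does), so the ratio is strictly less than C_P, consistent with ||u||_L² ≤ C_P ||u'||_L².


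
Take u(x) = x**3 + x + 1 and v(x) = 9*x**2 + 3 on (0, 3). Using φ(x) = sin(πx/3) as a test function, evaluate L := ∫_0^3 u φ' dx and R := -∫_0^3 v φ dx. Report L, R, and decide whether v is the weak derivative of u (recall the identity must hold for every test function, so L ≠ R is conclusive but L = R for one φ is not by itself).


LHS = -87/π + 324/π^3, RHS = -261/π + 972/π^3. No, v is not the weak derivative of u.

u(x) = x**3 + x + 1, classical derivative u'(x) = 3*x**2 + 1.
φ(x) = sin(πx/3), so φ'(x) = π*cos(π*x/3)/3.
Note φ(0) = φ(3) = 0, so the boundary term u·φ vanishes.
LHS = ∫_0^3 u(x) φ'(x) dx = ∫_0^3 (π*x^3*cos(π*x/3)/3 + π*x*cos(π*x/3)/3 + π*cos(π*x/3)/3) dx. Term by term:
  ∫_0^3 π*cos(π*x/3)/3 dx = 0;  ∫_0^3 π*x*cos(π*x/3)/3 dx = -6/π;  ∫_0^3 π*x^3*cos(π*x/3)/3 dx = -81/π + 324/π^3.
Sum: 0 − 6/π + -81/π + 324/π^3 = -87/π + 324/π^3.
So LHS = -87/π + 324/π^3.
∫_0^3 v(x) φ(x) dx = ∫_0^3 (9*x^2*sin(π*x/3) + 3*sin(π*x/3)) dx. Term by term:
  ∫_0^3 3*sin(π*x/3) dx = 18/π;  ∫_0^3 9*x^2*sin(π*x/3) dx = -972/π^3 + 243/π.
Sum: 18/π + -972/π^3 + 243/π = -972/π^3 + 261/π.
So RHS = -∫_0^3 v(x) φ(x) dx = -261/π + 972/π^3.
LHS − RHS = -648/π^3 + 174/π ≠ 0, so the identity fails.
(For a valid weak derivative the identity must hold for EVERY test function, in particular this one. The failure shows v is NOT the weak derivative of u.)
Correct weak derivative would be u'(x) = 3*x**2 + 1.


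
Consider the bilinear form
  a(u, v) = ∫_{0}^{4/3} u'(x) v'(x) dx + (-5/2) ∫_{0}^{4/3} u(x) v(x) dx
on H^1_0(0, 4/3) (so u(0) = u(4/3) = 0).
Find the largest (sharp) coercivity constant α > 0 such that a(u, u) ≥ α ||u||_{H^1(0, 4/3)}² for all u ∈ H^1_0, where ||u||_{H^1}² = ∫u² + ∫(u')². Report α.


α = (-40 + 9*π^2)/(16 + 9*π^2)

Coercivity of a(·,·) on H^1_0(0, 4/3) means a(u, u) ≥ α ||u||_{H^1}² for every u ∈ H^1_0.
The interval has length L = 4/3, and Poincaré/coercivity depend only on L. Here a(u, u) = ∫(u')² + (-5/2)·∫u².
Here c = -5/2 < 0 with |c| < (π/L)² = 9*π^2/16, so coercivity still holds. The condition a(u,u) ≥ α||u||_{H^1}² reads (1−α)∫(u')² ≥ (α−c)∫u². Any admissible α is ≤ 1 (rapidly oscillating u have ∫u²/∫(u')² → 0), and α = 1 would force 0 ≥ (1−c)∫u², impossible since c < 1; so 1−α > 0. By the sharp Poincaré inequality on H^1_0 of an interval of length L, ∫(u')² ≥ (π/L)²∫u² with equality for the first sine mode sin(π(x−x₀)/L) (x₀ the left endpoint), so the inequality holds for all u iff (1−α)(π/L)² ≥ α − c, i.e. α ≤ ((π/L)² + c)/((π/L)² + 1) = (1 + c(L/π)²)/(1 + (L/π)²). (Direct route, valid since c ≤ 0: Poincaré gives c∫u² ≥ c(L/π)²∫(u')², so a(u,u) ≥ (1 + c(L/π)²)∫(u')², while ||u||_{H^1}² ≤ (1 + (L/π)²)∫(u')²; dividing yields the same α.) With (π/L)² = 9*π^2/16 and c = -5/2, the largest admissible constant is α = ((π/L)² + c)/((π/L)² + 1).
Simplifying, α = (-40 + 9*π^2)/(16 + 9*π^2).


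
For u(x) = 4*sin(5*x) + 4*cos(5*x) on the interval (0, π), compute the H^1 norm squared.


||u||_{H^1(0,π)}^2 = 416*π

u'(x) = -20*sin(5*x) + 20*cos(5*x).
Expand u² and (u')² and integrate term by term on (0, π), using: for integers n ≥ 1, ∫_0^π sin²(nx) dx = ∫_0^π cos²(nx) dx = π/2; for n ≠ n', ∫_0^π sin(nx)sin(n'x) dx = ∫_0^π cos(nx)cos(n'x) dx = 0; and by product-to-sum, ∫_0^π sin(nx)cos(n'x) dx = ½∫_0^π [sin((n+n')x) + sin((n−n')x)] dx, which is 0 when n+n' is even and 2n/(n²−n'²) when n+n' is odd (it need not vanish on (0, π)).
  u² squared terms: (4)²·∫cos(5x)² dx = 16·π/2 = 8*π;  (4)²·∫sin(5x)² dx = 16·π/2 = 8*π.
  u² cross terms: 2·(4)·(4)·∫cos(5x)·sin(5x) dx = 32·(0) = 0.
  So ∫_0^π u² dx = 8*π + 8*π + 0 = 16*π.
  (u')² squared terms: (-20)²·∫sin(5x)² dx = 400·π/2 = 200*π;  (20)²·∫cos(5x)² dx = 400·π/2 = 200*π.
  (u')² cross terms: 2·(-20)·(20)·∫sin(5x)·cos(5x) dx = -800·(0) = 0.
  So ∫_0^π (u')² dx = 200*π + 200*π + 0 = 400*π.
||u||_{H^1}^2 = (16*π) + (400*π) = 416*π.


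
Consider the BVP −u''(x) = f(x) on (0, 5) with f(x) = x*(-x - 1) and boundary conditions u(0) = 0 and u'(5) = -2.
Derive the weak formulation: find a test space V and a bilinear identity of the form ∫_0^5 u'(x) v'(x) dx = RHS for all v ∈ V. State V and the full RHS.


V = {v ∈ H^1(0, 5) : v(0) = 0} (test functions vanish at x = 0 where u is specified); weak form: ∫_0^5 u'v' dx = ∫_0^5 (x*(-x - 1)) v dx − 2·v(5) for all v ∈ V.

Multiply both sides by a test function v and integrate from 0 to 5:
  ∫_0^5 −u''(x) v(x) dx = ∫_0^5 f(x) v(x) dx.
Integrate the LHS by parts once:
  ∫_0^5 −u'' v dx = −[u'(x) v(x)]_0^5 + ∫_0^5 u'(x) v'(x) dx.
Thus ∫_0^5 u'(x) v'(x) dx = ∫_0^5 f(x) v(x) dx + [u'(x) v(x)]_0^5.
Choose V so that boundary terms are either known or forced to vanish.
Mixed BC: u(0) = 0 (Dirichlet) and u'(5) = -2 (Neumann). Define V = {v ∈ H^1(0, 5) : v(0) = 0}. Then [u' v]_0^5 = u'(5)·v(5) − u'(0)·0 = − 2·v(5).
Weak formulation: find u (satisfying any essential BC) such that ∫_0^5 u'(x) v'(x) dx = ∫_0^5 f v dx − 2·v(5) for all v ∈ V (Dirichlet at 0 absorbed into V; Neumann datum at x = 5 contributes the boundary term).
Substituting f(x) = x*(-x - 1), the right-hand side is ∫_0^5 (x*(-x - 1)) v dx − 2·v(5).


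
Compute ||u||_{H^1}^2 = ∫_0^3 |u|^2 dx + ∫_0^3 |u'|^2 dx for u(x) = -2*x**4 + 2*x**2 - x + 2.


||u||_{H^1}^2 = 119271/5

The H^1 norm (squared) on an interval (0, L) is
  ||u||_{H^1}^2 = ∫_0^L u(x)^2 dx + ∫_0^L u'(x)^2 dx.
Compute u'(x) = -8*x**3 + 4*x - 1.
Then u(x)^2 = 4*x**8 - 8*x**6 + 4*x**5 - 4*x**4 - 4*x**3 + 9*x**2 - 4*x + 4 and u'(x)^2 = 64*x**6 - 64*x**4 + 16*x**3 + 16*x**2 - 8*x + 1.
Integrate each monomial from 0 to 3 using ∫_0^3 c·x^n dx = c·3^(n+1)/(n+1):
  ∫_0^3 u(x)^2 dx = ∫_0^3 (4*x^8 - 8*x^6 + 4*x^5 - 4*x^4 - 4*x^3 + 9*x^2 - 4*x + 4) dx. Term by term:
    ∫_0^3 4*x^8 dx = 8748;  ∫_0^3 -8*x^6 dx = -17496/7;  ∫_0^3 4*x^5 dx = 486;
    ∫_0^3 -4*x^4 dx = -972/5;  ∫_0^3 -4*x^3 dx = -81;  ∫_0^3 9*x^2 dx = 81;
    ∫_0^3 -4*x dx = -18;  ∫_0^3 4 dx = 12.
  Sum: 8748 − 17496/7 + 486 − 972/5 − 81 + 81 − 18 + 12 = 228696/35.
  ∫_0^3 u'(x)^2 dx = ∫_0^3 (64*x^6 - 64*x^4 + 16*x^3 + 16*x^2 - 8*x + 1) dx. Term by term:
    ∫_0^3 64*x^6 dx = 139968/7;  ∫_0^3 -64*x^4 dx = -15552/5;  ∫_0^3 16*x^3 dx = 324;
    ∫_0^3 16*x^2 dx = 144;  ∫_0^3 -8*x dx = -36;  ∫_0^3 1 dx = 3.
  Sum: 139968/7 − 15552/5 + 324 + 144 − 36 + 3 = 606201/35.
Adding: ||u||_{H^1}^2 = 228696/35 + 606201/35 = 119271/5.


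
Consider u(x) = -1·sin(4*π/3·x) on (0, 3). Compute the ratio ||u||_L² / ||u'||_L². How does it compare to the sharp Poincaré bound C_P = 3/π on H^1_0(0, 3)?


||u||_L² / ||u'||_L² = 3/(4*π) < C_P = 3/π.

u(x) = -1·sin(4*π/3·x), so u'(x) = -4*π*cos(4*π*x/3)/3.
Writing u(x) = A·sin(kπx/L) with A = -1 and k = 4, use ∫_0^L sin²(kπx/L) dx = L/2 and ∫_0^L cos²(kπx/L) dx = L/2.
u² = 1·sin²(4*π/3·x) and (u')² = 16*π^2/9·cos²(4*π/3·x), and each of sin², cos² integrates to L/2 = 3/2 over (0, 3).
∫_0^3 u² dx = 3/2, so ||u||_L² = sqrt(6)/2.
∫_0^3 (u')² dx = 8*π^2/3, so ||u'||_L² = 2*sqrt(6)*π/3.
Ratio ||u||_L² / ||u'||_L² = 3/(4*π).
Sharp Poincaré constant on H^1_0(0, 3) is C_P = L/π = 3/π, achieved by sin(π/3·x).
This is the k = 4 harmonic; the ratio L/(kπ) is strictly less than C_P = L/π, consistent with the sharp inequality ||u||_L² ≤ C_P ||u'||_L².


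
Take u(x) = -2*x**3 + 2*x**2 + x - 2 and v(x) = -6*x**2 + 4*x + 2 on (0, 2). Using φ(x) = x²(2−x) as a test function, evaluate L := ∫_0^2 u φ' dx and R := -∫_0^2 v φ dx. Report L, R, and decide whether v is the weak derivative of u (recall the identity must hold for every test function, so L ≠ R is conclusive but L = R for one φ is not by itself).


LHS = 76/15, RHS = 56/15. No, v is not the weak derivative of u.

u(x) = -2*x**3 + 2*x**2 + x - 2, classical derivative u'(x) = -6*x**2 + 4*x + 1.
φ(x) = x²(2−x), so φ'(x) = x*(4 - 3*x).
Note φ(0) = φ(2) = 0, so the boundary term u·φ vanishes.
LHS = ∫_0^2 u(x) φ'(x) dx = ∫_0^2 (6*x^5 - 14*x^4 + 5*x^3 + 10*x^2 - 8*x) dx. Term by term:
  ∫_0^2 6*x^5 dx = 64;  ∫_0^2 -14*x^4 dx = -448/5;  ∫_0^2 5*x^3 dx = 20;
  ∫_0^2 10*x^2 dx = 80/3;  ∫_0^2 -8*x dx = -16.
Sum: 64 − 448/5 + 20 + 80/3 − 16 = 76/15.
So LHS = 76/15.
∫_0^2 v(x) φ(x) dx = ∫_0^2 (6*x^5 - 16*x^4 + 6*x^3 + 4*x^2) dx. Term by term:
  ∫_0^2 6*x^5 dx = 64;  ∫_0^2 -16*x^4 dx = -512/5;  ∫_0^2 6*x^3 dx = 24;
  ∫_0^2 4*x^2 dx = 32/3.
Sum: 64 − 512/5 + 24 + 32/3 = -56/15.
So RHS = -∫_0^2 v(x) φ(x) dx = 56/15.
LHS − RHS = 4/3 ≠ 0, so the identity fails.
(For a valid weak derivative the identity must hold for EVERY test function, in particular this one. The failure shows v is NOT the weak derivative of u.)
Correct weak derivative would be u'(x) = -6*x**2 + 4*x + 1.


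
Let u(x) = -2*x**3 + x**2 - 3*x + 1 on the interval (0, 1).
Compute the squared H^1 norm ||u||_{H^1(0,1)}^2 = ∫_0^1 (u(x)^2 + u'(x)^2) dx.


||u||_{H^1}^2 = 4033/210

The H^1 norm (squared) on an interval (0, L) is
  ||u||_{H^1}^2 = ∫_0^L u(x)^2 dx + ∫_0^L u'(x)^2 dx.
Compute u'(x) = -6*x**2 + 2*x - 3.
Then u(x)^2 = 4*x**6 - 4*x**5 + 13*x**4 - 10*x**3 + 11*x**2 - 6*x + 1 and u'(x)^2 = 36*x**4 - 24*x**3 + 40*x**2 - 12*x + 9.
Integrate each monomial from 0 to 1 using ∫_0^1 c·x^n dx = c·1^(n+1)/(n+1):
  ∫_0^1 u(x)^2 dx = ∫_0^1 (4*x^6 - 4*x^5 + 13*x^4 - 10*x^3 + 11*x^2 - 6*x + 1) dx. Term by term:
    ∫_0^1 4*x^6 dx = 4/7;  ∫_0^1 -4*x^5 dx = -2/3;  ∫_0^1 13*x^4 dx = 13/5;
    ∫_0^1 -10*x^3 dx = -5/2;  ∫_0^1 11*x^2 dx = 11/3;  ∫_0^1 -6*x dx = -3;
    ∫_0^1 1 dx = 1.
  Sum: 4/7 − 2/3 + 13/5 − 5/2 + 11/3 − 3 + 1 = 117/70.
  ∫_0^1 u'(x)^2 dx = ∫_0^1 (36*x^4 - 24*x^3 + 40*x^2 - 12*x + 9) dx. Term by term:
    ∫_0^1 36*x^4 dx = 36/5;  ∫_0^1 -24*x^3 dx = -6;  ∫_0^1 40*x^2 dx = 40/3;
    ∫_0^1 -12*x dx = -6;  ∫_0^1 9 dx = 9.
  Sum: 36/5 − 6 + 40/3 − 6 + 9 = 263/15.
Adding: ||u||_{H^1}^2 = 117/70 + 263/15 = 4033/210.


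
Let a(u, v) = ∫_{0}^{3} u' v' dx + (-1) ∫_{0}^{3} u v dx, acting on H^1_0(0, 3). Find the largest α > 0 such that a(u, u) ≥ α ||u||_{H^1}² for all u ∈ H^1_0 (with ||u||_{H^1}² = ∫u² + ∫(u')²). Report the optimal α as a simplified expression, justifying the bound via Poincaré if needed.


α = (-9 + π^2)/(9 + π^2)

Coercivity of a(·,·) on H^1_0(0, 3) means a(u, u) ≥ α ||u||_{H^1}² for every u ∈ H^1_0.
The interval has length L = 3, and Poincaré/coercivity depend only on L. Here a(u, u) = ∫(u')² + (-1)·∫u².
Here c = -1 < 0 with |c| < (π/L)² = π^2/9, so coercivity still holds. The condition a(u,u) ≥ α||u||_{H^1}² reads (1−α)∫(u')² ≥ (α−c)∫u². Any admissible α is ≤ 1 (rapidly oscillating u have ∫u²/∫(u')² → 0), and α = 1 would force 0 ≥ (1−c)∫u², impossible since c < 1; so 1−α > 0. By the sharp Poincaré inequality on H^1_0 of an interval of length L, ∫(u')² ≥ (π/L)²∫u² with equality for the first sine mode sin(π(x−x₀)/L) (x₀ the left endpoint), so the inequality holds for all u iff (1−α)(π/L)² ≥ α − c, i.e. α ≤ ((π/L)² + c)/((π/L)² + 1) = (1 + c(L/π)²)/(1 + (L/π)²). (Direct route, valid since c ≤ 0: Poincaré gives c∫u² ≥ c(L/π)²∫(u')², so a(u,u) ≥ (1 + c(L/π)²)∫(u')², while ||u||_{H^1}² ≤ (1 + (L/π)²)∫(u')²; dividing yields the same α.) With (π/L)² = π^2/9 and c = -1, the largest admissible constant is α = ((π/L)² + c)/((π/L)² + 1).
Simplifying, α = (-9 + π^2)/(9 + π^2).


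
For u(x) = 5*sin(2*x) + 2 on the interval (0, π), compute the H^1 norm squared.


||u||_{H^1(0,π)}^2 = 133*π/2

u'(x) = 10*cos(2*x).
Expand u² and (u')² and integrate term by term on (0, π), using: for integers n ≥ 1, ∫_0^π sin²(nx) dx = ∫_0^π cos²(nx) dx = π/2; for n ≠ n', ∫_0^π sin(nx)sin(n'x) dx = ∫_0^π cos(nx)cos(n'x) dx = 0; and by product-to-sum, ∫_0^π sin(nx)cos(n'x) dx = ½∫_0^π [sin((n+n')x) + sin((n−n')x)] dx, which is 0 when n+n' is even and 2n/(n²−n'²) when n+n' is odd (it need not vanish on (0, π)). For the constant mode: ∫_0^π 1 dx = π, ∫_0^π cos(nx) dx = 0, ∫_0^π sin(nx) dx = (1−(−1)^n)/n.
  u² squared terms: (2)²·∫1 dx = 4·π = 4*π;  (5)²·∫sin(2x)² dx = 25·π/2 = 25*π/2.
  u² cross terms: 2·(2)·(5)·∫1·sin(2x) dx = 20·(0) = 0.
  So ∫_0^π u² dx = 4*π + 25*π/2 + 0 = 33*π/2.
  (u')² squared terms: (10)²·∫cos(2x)² dx = 100·π/2 = 50*π.
  So ∫_0^π (u')² dx = 50*π.
||u||_{H^1}^2 = (33*π/2) + (50*π) = 133*π/2.


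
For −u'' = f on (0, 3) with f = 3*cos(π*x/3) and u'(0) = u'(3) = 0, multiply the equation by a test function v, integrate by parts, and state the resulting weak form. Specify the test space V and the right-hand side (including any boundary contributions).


V = H^1(0, 3) (no boundary constraint on v; u is determined up to an additive constant); weak form: ∫_0^3 u'v' dx = ∫_0^3 (3*cos(π*x/3)) v dx for all v ∈ V.

Multiply both sides by a test function v and integrate from 0 to 3:
  ∫_0^3 −u''(x) v(x) dx = ∫_0^3 f(x) v(x) dx.
Integrate the LHS by parts once:
  ∫_0^3 −u'' v dx = −[u'(x) v(x)]_0^3 + ∫_0^3 u'(x) v'(x) dx.
Thus ∫_0^3 u'(x) v'(x) dx = ∫_0^3 f(x) v(x) dx + [u'(x) v(x)]_0^3.
Choose V so that boundary terms are either known or forced to vanish.
u has homogeneous Neumann: u'(0) = u'(3) = 0. So [u' v]_0^3 = 0·v(3) − 0·v(0) = 0 for any v; take V = H^1(0, 3).
Weak formulation: find u (satisfying any essential BC) such that ∫_0^3 u'(x) v'(x) dx = ∫_0^3 f v dx for all v ∈ V (homogeneous Neumann, so boundary terms vanish).
Substituting f(x) = 3*cos(π*x/3), the right-hand side is ∫_0^3 (3*cos(π*x/3)) v dx.
Compatibility check (pure Neumann): taking v ≡ 1 ∈ V gives 0 = ∫_0^3 f dx + (0) − (0), i.e. ∫_0^3 f dx must equal u'(0) − u'(3) = 0. Indeed ∫_0^3 (3*cos(π*x/3)) dx = 0, so the data are compatible. The solution is then unique only up to an additive constant (fix it e.g. by requiring ∫_0^3 u dx = 0).


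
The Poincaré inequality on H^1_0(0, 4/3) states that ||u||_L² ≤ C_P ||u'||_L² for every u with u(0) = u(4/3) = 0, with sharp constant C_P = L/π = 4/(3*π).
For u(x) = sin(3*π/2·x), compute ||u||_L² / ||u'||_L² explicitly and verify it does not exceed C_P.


||u||_L² / ||u'||_L² = 2/(3*π) < C_P = 4/(3*π).

u(x) = sin(3*π/2·x), so u'(x) = 3*π*cos(3*π*x/2)/2.
Writing u(x) = A·sin(kπx/L) with A = 1 and k = 2, use ∫_0^L sin²(kπx/L) dx = L/2 and ∫_0^L cos²(kπx/L) dx = L/2.
u² = 1·sin²(3*π/2·x) and (u')² = 9*π^2/4·cos²(3*π/2·x), and each of sin², cos² integrates to L/2 = 2/3 over (0, 4/3).
∫_0^4/3 u² dx = 2/3, so ||u||_L² = sqrt(6)/3.
∫_0^4/3 (u')² dx = 3*π^2/2, so ||u'||_L² = sqrt(6)*π/2.
Ratio ||u||_L² / ||u'||_L² = 2/(3*π).
Sharp Poincaré constant on H^1_0(0, 4/3) is C_P = L/π = 4/(3*π), achieved by sin(3*π/4·x).
This is the k = 2 harmonic; the ratio L/(kπ) is strictly less than C_P = L/π, consistent with the sharp inequality ||u||_L² ≤ C_P ||u'||_L².


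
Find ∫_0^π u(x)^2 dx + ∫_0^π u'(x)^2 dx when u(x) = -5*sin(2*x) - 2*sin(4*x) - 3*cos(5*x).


||u||_{H^1(0,π)}^2 = -8944/21 + 427*π/2

u'(x) = 15*sin(5*x) - 10*cos(2*x) - 8*cos(4*x).
Expand u² and (u')² and integrate term by term on (0, π), using: for integers n ≥ 1, ∫_0^π sin²(nx) dx = ∫_0^π cos²(nx) dx = π/2; for n ≠ n', ∫_0^π sin(nx)sin(n'x) dx = ∫_0^π cos(nx)cos(n'x) dx = 0; and by product-to-sum, ∫_0^π sin(nx)cos(n'x) dx = ½∫_0^π [sin((n+n')x) + sin((n−n')x)] dx, which is 0 when n+n' is even and 2n/(n²−n'²) when n+n' is odd (it need not vanish on (0, π)).
  u² squared terms: (-5)²·∫sin(2x)² dx = 25·π/2 = 25*π/2;  (-3)²·∫cos(5x)² dx = 9·π/2 = 9*π/2;  (-2)²·∫sin(4x)² dx = 4·π/2 = 2*π.
  u² cross terms: 2·(-5)·(-3)·∫sin(2x)·cos(5x) dx = 30·(-4/21) = -40/7;  2·(-5)·(-2)·∫sin(2x)·sin(4x) dx = 20·(0) = 0;  2·(-3)·(-2)·∫cos(5x)·sin(4x) dx = 12·(-8/9) = -32/3.
  So ∫_0^π u² dx = 25*π/2 + 9*π/2 + 2*π − 40/7 + 0 − 32/3 = -344/21 + 19*π.
  (u')² squared terms: (-10)²·∫cos(2x)² dx = 100·π/2 = 50*π;  (-8)²·∫cos(4x)² dx = 64·π/2 = 32*π;  (15)²·∫sin(5x)² dx = 225·π/2 = 225*π/2.
  (u')² cross terms: 2·(-10)·(-8)·∫cos(2x)·cos(4x) dx = 160·(0) = 0;  2·(-10)·(15)·∫cos(2x)·sin(5x) dx = -300·(10/21) = -1000/7;  2·(-8)·(15)·∫cos(4x)·sin(5x) dx = -240·(10/9) = -800/3.
  So ∫_0^π (u')² dx = 50*π + 32*π + 225*π/2 + 0 − 1000/7 − 800/3 = -8600/21 + 389*π/2.
||u||_{H^1}^2 = (-344/21 + 19*π) + (-8600/21 + 389*π/2) = -8944/21 + 427*π/2.


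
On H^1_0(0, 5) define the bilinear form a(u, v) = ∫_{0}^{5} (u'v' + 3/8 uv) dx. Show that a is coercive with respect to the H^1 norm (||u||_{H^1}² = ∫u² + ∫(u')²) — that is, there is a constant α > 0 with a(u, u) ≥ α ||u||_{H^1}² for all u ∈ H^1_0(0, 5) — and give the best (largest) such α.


α = (75/8 + π^2)/(π^2 + 25)

Coercivity of a(·,·) on H^1_0(0, 5) means a(u, u) ≥ α ||u||_{H^1}² for every u ∈ H^1_0.
The interval has length L = 5, and Poincaré/coercivity depend only on L. Here a(u, u) = ∫(u')² + (3/8)·∫u².
Here 0 < c = 3/8 < 1. The condition a(u,u) ≥ α||u||_{H^1}² reads (1−α)∫(u')² ≥ (α−c)∫u². Any admissible α is ≤ 1 (rapidly oscillating u have ∫u²/∫(u')² → 0), and α = 1 would force 0 ≥ (1−c)∫u², impossible since c < 1; so 1−α > 0. By the sharp Poincaré inequality on H^1_0 of an interval of length L, ∫(u')² ≥ (π/L)²∫u² with equality for the first sine mode sin(π(x−x₀)/L) (x₀ the left endpoint), so the inequality holds for all u iff (1−α)(π/L)² ≥ α − c, i.e. α ≤ ((π/L)² + c)/((π/L)² + 1) = (1 + c(L/π)²)/(1 + (L/π)²). With (π/L)² = π^2/25 and c = 3/8, the largest admissible constant is α = ((π/L)² + c)/((π/L)² + 1).
Simplifying, α = (75/8 + π^2)/(π^2 + 25).


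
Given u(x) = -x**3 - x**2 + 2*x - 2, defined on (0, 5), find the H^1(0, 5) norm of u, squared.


||u||_{H^1}^2 = 458515/21

The H^1 norm (squared) on an interval (0, L) is
  ||u||_{H^1}^2 = ∫_0^L u(x)^2 dx + ∫_0^L u'(x)^2 dx.
Compute u'(x) = -3*x**2 - 2*x + 2.
Then u(x)^2 = x**6 + 2*x**5 - 3*x**4 + 8*x**2 - 8*x + 4 and u'(x)^2 = 9*x**4 + 12*x**3 - 8*x**2 - 8*x + 4.
Integrate each monomial from 0 to 5 using ∫_0^5 c·x^n dx = c·5^(n+1)/(n+1):
  ∫_0^5 u(x)^2 dx = ∫_0^5 (x^6 + 2*x^5 - 3*x^4 + 8*x^2 - 8*x + 4) dx. Term by term:
    ∫_0^5 x^6 dx = 78125/7;  ∫_0^5 2*x^5 dx = 15625/3;  ∫_0^5 -3*x^4 dx = -1875;
    ∫_0^5 8*x^2 dx = 1000/3;  ∫_0^5 -8*x dx = -100;  ∫_0^5 4 dx = 20.
  Sum: 78125/7 + 15625/3 − 1875 + 1000/3 − 100 + 20 = 309695/21.
  ∫_0^5 u'(x)^2 dx = ∫_0^5 (9*x^4 + 12*x^3 - 8*x^2 - 8*x + 4) dx. Term by term:
    ∫_0^5 9*x^4 dx = 5625;  ∫_0^5 12*x^3 dx = 1875;  ∫_0^5 -8*x^2 dx = -1000/3;
    ∫_0^5 -8*x dx = -100;  ∫_0^5 4 dx = 20.
  Sum: 5625 + 1875 − 1000/3 − 100 + 20 = 21260/3.
Adding: ||u||_{H^1}^2 = 309695/21 + 21260/3 = 458515/21.


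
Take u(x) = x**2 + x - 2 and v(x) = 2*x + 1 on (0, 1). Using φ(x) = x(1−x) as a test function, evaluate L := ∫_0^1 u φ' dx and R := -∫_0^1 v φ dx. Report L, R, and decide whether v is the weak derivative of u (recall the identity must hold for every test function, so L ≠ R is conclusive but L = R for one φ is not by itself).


LHS = -1/3, RHS = -1/3. Yes, v = u' weakly.

u(x) = x**2 + x - 2, classical derivative u'(x) = 2*x + 1.
φ(x) = x(1−x), so φ'(x) = 1 - 2*x.
Note φ(0) = φ(1) = 0, so the boundary term u·φ vanishes.
LHS = ∫_0^1 u(x) φ'(x) dx = ∫_0^1 (-2*x^3 - x^2 + 5*x - 2) dx. Term by term:
  ∫_0^1 -2*x^3 dx = -1/2;  ∫_0^1 -x^2 dx = -1/3;  ∫_0^1 5*x dx = 5/2;
  ∫_0^1 -2 dx = -2.
Sum: -1/2 − 1/3 + 5/2 − 2 = -1/3.
So LHS = -1/3.
∫_0^1 v(x) φ(x) dx = ∫_0^1 (-2*x^3 + x^2 + x) dx. Term by term:
  ∫_0^1 -2*x^3 dx = -1/2;  ∫_0^1 x^2 dx = 1/3;  ∫_0^1 x dx = 1/2.
Sum: -1/2 + 1/3 + 1/2 = 1/3.
So RHS = -∫_0^1 v(x) φ(x) dx = -1/3.
LHS = RHS, so the identity holds for this test φ.
Moreover u is smooth here and v(x) = u'(x) = 2*x + 1 pointwise, so the identity holds for every test function. Hence v is the weak derivative of u.
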